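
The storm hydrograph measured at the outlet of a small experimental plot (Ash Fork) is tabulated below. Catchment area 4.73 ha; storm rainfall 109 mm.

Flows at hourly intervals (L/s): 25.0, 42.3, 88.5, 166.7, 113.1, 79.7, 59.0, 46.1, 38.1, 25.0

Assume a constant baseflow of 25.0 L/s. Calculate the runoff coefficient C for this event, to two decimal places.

ΣQ_DR = 433.5 L/s; V = ΣQ_DR·Δt = 1.561 × 10^6 L.
Runoff depth d = V / A = 32.99 mm.
C = d / P = 32.99 / 109 = 0.30.

C ≈ 0.30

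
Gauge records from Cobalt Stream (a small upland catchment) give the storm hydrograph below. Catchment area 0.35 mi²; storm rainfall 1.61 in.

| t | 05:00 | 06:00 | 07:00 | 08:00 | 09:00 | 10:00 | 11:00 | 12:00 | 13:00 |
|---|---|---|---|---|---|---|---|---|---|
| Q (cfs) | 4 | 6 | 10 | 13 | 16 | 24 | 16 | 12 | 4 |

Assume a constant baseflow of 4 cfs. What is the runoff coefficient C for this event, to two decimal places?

ΣQ_DR = 69.00 cfs; V = ΣQ_DR·Δt = 2.484 × 10^5 ft³.
Runoff depth d = V / A = 0.3055 in.
C = d / P = 0.3055 / 1.61 = 0.19.

C ≈ 0.19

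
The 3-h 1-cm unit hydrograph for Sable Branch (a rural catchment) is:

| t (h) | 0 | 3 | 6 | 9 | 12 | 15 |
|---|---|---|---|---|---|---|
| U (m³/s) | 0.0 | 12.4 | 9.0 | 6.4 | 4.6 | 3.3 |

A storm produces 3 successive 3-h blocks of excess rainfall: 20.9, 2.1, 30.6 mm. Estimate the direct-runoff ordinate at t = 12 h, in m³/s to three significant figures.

Q ≈ 38.5 m³/s

By discrete convolution, Q_j = Σ (P_i / 10 mm) · U_{j−i}.
At t = 12 h (j=4): Q = (20.9/10)·4.6 + (2.1/10)·6.4 + (30.6/10)·9.0 = 38.5 m³/s.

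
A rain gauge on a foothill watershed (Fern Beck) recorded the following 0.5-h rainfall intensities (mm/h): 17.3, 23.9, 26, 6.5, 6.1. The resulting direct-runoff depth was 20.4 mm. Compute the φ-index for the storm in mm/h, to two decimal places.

φ ≈ 8.80 mm/h

Only the 3 blocks with intensity above φ contribute runoff: 17.3, 23.9, 26 mm/h.
Σ(I−φ)·Δt = d  ⇒  (17.3+23.9+26 − 3φ)·0.5 = 20.4
φ = (67.20 − 20.4/0.5) / 3 = 8.80 mm/h.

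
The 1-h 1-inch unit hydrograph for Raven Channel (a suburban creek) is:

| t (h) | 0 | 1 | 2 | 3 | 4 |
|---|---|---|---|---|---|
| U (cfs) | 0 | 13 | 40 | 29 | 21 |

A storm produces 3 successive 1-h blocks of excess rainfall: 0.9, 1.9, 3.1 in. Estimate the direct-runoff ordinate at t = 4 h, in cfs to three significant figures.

By discrete convolution, Q_j = Σ (P_i / 1 in) · U_{j−i}.
At t = 4 h (j=4): Q = (0.9/1)·21 + (1.9/1)·29 + (3.1/1)·40 = 198 cfs.

Q ≈ 198 cfs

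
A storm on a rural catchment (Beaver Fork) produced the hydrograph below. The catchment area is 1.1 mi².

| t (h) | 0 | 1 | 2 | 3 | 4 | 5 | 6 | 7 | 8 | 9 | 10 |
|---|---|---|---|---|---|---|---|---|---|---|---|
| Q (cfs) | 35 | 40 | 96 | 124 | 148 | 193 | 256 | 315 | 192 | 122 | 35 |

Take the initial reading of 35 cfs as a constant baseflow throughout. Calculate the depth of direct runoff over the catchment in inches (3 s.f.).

d ≈ 1.65 in

Direct runoff: 0.0, 5.0, 61.0, 89.0, 113.0, 158.0, 221.0, 280.0, 157.0, 87.0, 0.0 cfs; ΣQ_DR = 1171 cfs.
V = ΣQ_DR · Δt = 1171 × 3600 s = 4.216 × 10^6 ft³.
Over A = 1.1 mi², depth = V / A = 1.65 in.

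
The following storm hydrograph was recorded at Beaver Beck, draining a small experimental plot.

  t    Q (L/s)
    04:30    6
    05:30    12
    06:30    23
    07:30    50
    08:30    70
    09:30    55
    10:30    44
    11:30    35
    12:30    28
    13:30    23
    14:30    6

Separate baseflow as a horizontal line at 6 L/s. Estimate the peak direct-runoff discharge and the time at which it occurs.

Subtracting baseflow gives direct-runoff ordinates: 0.0, 6.0, 17.0, 44.0, 64.0, 49.0, 38.0, 29.0, 22.0, 17.0, 0.0 L/s.
The maximum is 64.0 L/s, occurring at the reading for t = 08:30.

Q_p = 64.0 L/s at t = 08:30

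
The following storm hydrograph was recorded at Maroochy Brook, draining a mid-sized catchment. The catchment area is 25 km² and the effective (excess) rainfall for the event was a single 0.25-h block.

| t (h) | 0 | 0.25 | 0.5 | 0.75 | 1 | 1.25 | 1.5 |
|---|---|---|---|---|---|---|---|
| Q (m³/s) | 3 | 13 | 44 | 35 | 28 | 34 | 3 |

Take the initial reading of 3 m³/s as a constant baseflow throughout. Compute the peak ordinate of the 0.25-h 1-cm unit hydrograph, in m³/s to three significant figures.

Direct runoff: 0.0, 10.0, 41.0, 32.0, 25.0, 31.0, 0.0 m³/s; ΣQ_DR = 139.0 m³/s, peak = 41.0 m³/s.
Runoff depth d = ΣQ_DR·Δt / A = 139.0 × 900 / (25 km²) = 5.004 mm.
The 1-cm UH is the DRH scaled by (10 mm)/d, so U_p = 41.0 × 10/5.004 = 81.9 m³/s.

U_p ≈ 81.9 m³/s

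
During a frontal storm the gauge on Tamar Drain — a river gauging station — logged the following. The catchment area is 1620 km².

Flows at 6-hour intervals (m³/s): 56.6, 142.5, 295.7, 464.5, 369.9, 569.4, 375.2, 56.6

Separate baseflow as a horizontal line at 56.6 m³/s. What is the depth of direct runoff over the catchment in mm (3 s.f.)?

Direct runoff: 0.0, 85.9, 239.1, 407.9, 313.3, 512.8, 318.6, 0.0 m³/s; ΣQ_DR = 1878 m³/s.
V = ΣQ_DR · Δt = 1878 × 21600 s = 4.056 × 10^7 m³.
Over A = 1620 km², depth = V / A = 25.0 mm.

d ≈ 25.0 mm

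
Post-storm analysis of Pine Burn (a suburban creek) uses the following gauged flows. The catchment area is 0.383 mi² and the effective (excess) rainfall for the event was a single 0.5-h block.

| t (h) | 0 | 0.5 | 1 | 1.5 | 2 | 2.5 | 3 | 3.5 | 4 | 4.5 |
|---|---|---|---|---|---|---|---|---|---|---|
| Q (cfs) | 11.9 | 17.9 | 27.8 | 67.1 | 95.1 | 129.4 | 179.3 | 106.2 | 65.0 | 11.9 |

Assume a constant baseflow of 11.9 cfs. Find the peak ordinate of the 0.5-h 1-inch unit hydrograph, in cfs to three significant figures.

Direct runoff: 0.0, 6.0, 15.9, 55.2, 83.2, 117.5, 167.4, 94.3, 53.1, 0.0 cfs; ΣQ_DR = 592.6 cfs, peak = 167.4 cfs.
Runoff depth d = ΣQ_DR·Δt / A = 592.6 × 1800 / (0.383 mi²) = 1.199 in.
The 1-inch UH is the DRH scaled by (1 in)/d, so U_p = 167.4 × 1/1.199 = 140 cfs.

U_p ≈ 140 cfs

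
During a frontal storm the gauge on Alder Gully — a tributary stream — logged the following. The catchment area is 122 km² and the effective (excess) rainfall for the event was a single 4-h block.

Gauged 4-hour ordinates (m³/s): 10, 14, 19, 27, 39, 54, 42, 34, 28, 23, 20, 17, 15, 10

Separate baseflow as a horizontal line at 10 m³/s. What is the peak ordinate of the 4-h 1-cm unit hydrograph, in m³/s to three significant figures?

U_p ≈ 17.6 m³/s

Direct runoff: 0.0, 4.0, 9.0, 17.0, 29.0, 44.0, 32.0, 24.0, 18.0, 13.0, 10.0, 7.0, 5.0, 0.0 m³/s; ΣQ_DR = 212.0 m³/s, peak = 44.0 m³/s.
Runoff depth d = ΣQ_DR·Δt / A = 212.0 × 14400 / (122 km²) = 25.02 mm.
The 1-cm UH is the DRH scaled by (10 mm)/d, so U_p = 44.0 × 10/25.02 = 17.6 m³/s.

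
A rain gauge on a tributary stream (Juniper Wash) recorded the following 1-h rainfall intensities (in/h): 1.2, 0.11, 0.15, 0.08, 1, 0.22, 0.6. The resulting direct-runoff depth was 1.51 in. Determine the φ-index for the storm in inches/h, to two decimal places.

φ ≈ 0.43 in/h

Only the 3 blocks with intensity above φ contribute runoff: 1.2, 1, 0.6 in/h.
Σ(I−φ)·Δt = d  ⇒  (1.2+1+0.6 − 3φ)·1 = 1.51
φ = (2.800 − 1.51/1) / 3 = 0.43 in/h.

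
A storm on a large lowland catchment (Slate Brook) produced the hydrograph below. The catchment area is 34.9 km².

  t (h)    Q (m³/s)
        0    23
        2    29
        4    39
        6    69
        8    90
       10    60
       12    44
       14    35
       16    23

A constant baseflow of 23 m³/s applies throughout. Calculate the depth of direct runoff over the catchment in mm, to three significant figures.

Direct runoff: 0.0, 6.0, 16.0, 46.0, 67.0, 37.0, 21.0, 12.0, 0.0 m³/s; ΣQ_DR = 205.0 m³/s.
V = ΣQ_DR · Δt = 205.0 × 7200 s = 1.476 × 10^6 m³.
Over A = 34.9 km², depth = V / A = 42.3 mm.

d ≈ 42.3 mm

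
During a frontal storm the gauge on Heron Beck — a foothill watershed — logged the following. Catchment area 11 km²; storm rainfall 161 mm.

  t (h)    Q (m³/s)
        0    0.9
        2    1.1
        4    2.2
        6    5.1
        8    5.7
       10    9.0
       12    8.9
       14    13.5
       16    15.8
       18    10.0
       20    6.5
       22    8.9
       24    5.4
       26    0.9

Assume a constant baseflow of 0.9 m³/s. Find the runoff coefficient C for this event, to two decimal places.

ΣQ_DR = 81.30 m³/s; V = ΣQ_DR·Δt = 5.854 × 10^5 m³.
Runoff depth d = V / A = 53.21 mm.
C = d / P = 53.21 / 161 = 0.33.

C ≈ 0.33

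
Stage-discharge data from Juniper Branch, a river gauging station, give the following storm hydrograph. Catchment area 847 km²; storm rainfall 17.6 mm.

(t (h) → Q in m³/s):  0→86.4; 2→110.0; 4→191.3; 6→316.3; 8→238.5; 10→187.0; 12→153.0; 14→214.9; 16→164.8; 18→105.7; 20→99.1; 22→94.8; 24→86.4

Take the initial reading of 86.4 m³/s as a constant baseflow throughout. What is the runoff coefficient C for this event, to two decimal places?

C ≈ 0.45

ΣQ_DR = 925.0 m³/s; V = ΣQ_DR·Δt = 6.660 × 10^6 m³.
Runoff depth d = V / A = 7.863 mm.
C = d / P = 7.863 / 17.6 = 0.45.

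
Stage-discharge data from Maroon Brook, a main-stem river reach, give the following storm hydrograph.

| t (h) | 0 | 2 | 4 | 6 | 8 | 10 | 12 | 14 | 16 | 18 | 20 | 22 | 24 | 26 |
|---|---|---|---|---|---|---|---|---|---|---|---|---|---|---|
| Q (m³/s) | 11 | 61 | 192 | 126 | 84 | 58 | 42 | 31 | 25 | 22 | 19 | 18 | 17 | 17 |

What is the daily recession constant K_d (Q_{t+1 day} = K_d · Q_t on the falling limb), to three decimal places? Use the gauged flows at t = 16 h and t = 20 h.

Between t = 16 h and t = 20 h the flow falls from 25 to 19 m³/s over 2×2 h = 4 h.
Per-interval ratio K = (19/25)^(1/2) = 0.8718; K_d = K^(24/2) = 0.193.

K_d ≈ 0.193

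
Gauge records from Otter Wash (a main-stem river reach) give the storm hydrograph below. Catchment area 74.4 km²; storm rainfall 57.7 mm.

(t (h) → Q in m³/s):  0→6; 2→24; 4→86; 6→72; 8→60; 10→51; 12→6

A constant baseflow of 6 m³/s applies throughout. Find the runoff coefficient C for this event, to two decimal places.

ΣQ_DR = 263.0 m³/s; V = ΣQ_DR·Δt = 1.894 × 10^6 m³.
Runoff depth d = V / A = 25.45 mm.
C = d / P = 25.45 / 57.7 = 0.44.

C ≈ 0.44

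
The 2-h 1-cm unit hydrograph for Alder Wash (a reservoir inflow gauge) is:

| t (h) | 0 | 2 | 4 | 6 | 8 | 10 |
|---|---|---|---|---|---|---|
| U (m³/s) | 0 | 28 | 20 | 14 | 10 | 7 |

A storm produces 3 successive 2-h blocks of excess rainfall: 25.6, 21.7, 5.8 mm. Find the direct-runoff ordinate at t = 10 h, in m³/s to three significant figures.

By discrete convolution, Q_j = Σ (P_i / 10 mm) · U_{j−i}.
At t = 10 h (j=5): Q = (25.6/10)·7 + (21.7/10)·10 + (5.8/10)·14 = 47.7 m³/s.

Q ≈ 47.7 m³/s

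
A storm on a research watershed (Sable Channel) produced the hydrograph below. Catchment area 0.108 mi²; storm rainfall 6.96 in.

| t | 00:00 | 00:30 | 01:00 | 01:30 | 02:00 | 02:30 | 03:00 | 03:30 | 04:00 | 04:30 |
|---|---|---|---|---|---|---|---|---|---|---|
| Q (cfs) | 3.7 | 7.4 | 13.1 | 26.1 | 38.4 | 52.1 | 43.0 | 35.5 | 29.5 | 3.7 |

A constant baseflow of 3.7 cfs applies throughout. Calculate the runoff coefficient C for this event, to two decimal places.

C ≈ 0.22

ΣQ_DR = 215.5 cfs; V = ΣQ_DR·Δt = 3.879 × 10^5 ft³.
Runoff depth d = V / A = 1.546 in.
C = d / P = 1.546 / 6.96 = 0.22.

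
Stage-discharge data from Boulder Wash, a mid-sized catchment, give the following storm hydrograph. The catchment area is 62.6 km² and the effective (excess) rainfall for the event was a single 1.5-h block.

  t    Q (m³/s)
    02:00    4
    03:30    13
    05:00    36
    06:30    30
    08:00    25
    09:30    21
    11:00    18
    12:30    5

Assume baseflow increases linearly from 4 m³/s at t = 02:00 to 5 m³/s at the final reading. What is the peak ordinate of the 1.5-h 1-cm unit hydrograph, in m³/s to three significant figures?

U_p ≈ 31.7 m³/s

Direct runoff: 0.00, 8.86, 31.71, 25.57, 20.43, 16.29, 13.14, 0.00 m³/s; ΣQ_DR = 116.0 m³/s, peak = 31.71 m³/s.
Runoff depth d = ΣQ_DR·Δt / A = 116.0 × 5400 / (62.6 km²) = 10.01 mm.
The 1-cm UH is the DRH scaled by (10 mm)/d, so U_p = 31.71 × 10/10.01 = 31.7 m³/s.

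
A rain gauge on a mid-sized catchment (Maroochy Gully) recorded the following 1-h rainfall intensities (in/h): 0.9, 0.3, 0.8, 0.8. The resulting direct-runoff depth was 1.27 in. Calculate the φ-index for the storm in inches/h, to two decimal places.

φ ≈ 0.41 in/h

Only the 3 blocks with intensity above φ contribute runoff: 0.9, 0.8, 0.8 in/h.
Σ(I−φ)·Δt = d  ⇒  (0.9+0.8+0.8 − 3φ)·1 = 1.27
φ = (2.500 − 1.27/1) / 3 = 0.41 in/h.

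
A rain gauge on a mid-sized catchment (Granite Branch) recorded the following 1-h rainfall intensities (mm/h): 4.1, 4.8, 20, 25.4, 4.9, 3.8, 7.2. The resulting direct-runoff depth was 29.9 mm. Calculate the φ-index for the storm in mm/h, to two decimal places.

φ ≈ 7.75 mm/h

Only the 2 blocks with intensity above φ contribute runoff: 20, 25.4 mm/h.
Σ(I−φ)·Δt = d  ⇒  (20+25.4 − 2φ)·1 = 29.9
φ = (45.40 − 29.9/1) / 2 = 7.75 mm/h.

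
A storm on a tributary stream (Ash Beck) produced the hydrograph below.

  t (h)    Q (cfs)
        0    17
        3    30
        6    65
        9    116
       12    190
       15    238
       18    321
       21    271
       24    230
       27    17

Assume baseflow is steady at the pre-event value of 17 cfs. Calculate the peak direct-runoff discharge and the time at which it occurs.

Q_p = 304.0 cfs at t = 18 h

Subtracting baseflow gives direct-runoff ordinates: 0.0, 13.0, 48.0, 99.0, 173.0, 221.0, 304.0, 254.0, 213.0, 0.0 cfs.
The maximum is 304.0 cfs, occurring at the reading for t = 18 h.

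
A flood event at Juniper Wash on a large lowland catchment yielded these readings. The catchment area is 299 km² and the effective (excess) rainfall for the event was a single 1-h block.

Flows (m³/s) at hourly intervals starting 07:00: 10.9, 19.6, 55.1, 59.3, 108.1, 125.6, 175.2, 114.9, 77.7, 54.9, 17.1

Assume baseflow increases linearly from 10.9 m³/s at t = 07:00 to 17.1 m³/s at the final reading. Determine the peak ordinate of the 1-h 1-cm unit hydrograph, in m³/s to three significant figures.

Direct runoff: 0.00, 8.08, 42.96, 46.54, 94.72, 111.60, 160.58, 99.66, 61.84, 38.42, 0.00 m³/s; ΣQ_DR = 664.4 m³/s, peak = 160.58 m³/s.
Runoff depth d = ΣQ_DR·Δt / A = 664.4 × 3600 / (299 km²) = 7.999 mm.
The 1-cm UH is the DRH scaled by (10 mm)/d, so U_p = 160.58 × 10/7.999 = 201 m³/s.

U_p ≈ 201 m³/s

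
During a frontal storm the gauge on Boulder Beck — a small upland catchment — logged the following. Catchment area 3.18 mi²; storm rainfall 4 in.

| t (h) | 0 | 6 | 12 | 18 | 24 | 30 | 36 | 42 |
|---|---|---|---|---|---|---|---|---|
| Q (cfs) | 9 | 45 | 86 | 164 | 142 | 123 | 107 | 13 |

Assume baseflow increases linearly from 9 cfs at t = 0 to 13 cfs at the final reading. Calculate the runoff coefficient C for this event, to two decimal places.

C ≈ 0.44

ΣQ_DR = 601.0 cfs; V = ΣQ_DR·Δt = 1.298 × 10^7 ft³.
Runoff depth d = V / A = 1.757 in.
C = d / P = 1.757 / 4 = 0.44.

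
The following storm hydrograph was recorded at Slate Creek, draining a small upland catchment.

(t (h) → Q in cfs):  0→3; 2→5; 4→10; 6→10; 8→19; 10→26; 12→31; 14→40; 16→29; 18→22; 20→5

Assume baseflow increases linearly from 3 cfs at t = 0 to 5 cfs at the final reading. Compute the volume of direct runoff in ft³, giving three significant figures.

Direct-runoff ordinates (Q − Q_b): 0.00, 1.80, 6.60, 6.40, 15.20, 22.00, 26.80, 35.60, 24.40, 17.20, 0.00 cfs.
ΣQ_DR = 156.0 cfs.
With Δt = 2 h = 7200 s, V = ΣQ_DR · Δt = 156.0 × 7200 = 1.12 × 10^6 ft³.

V ≈ 1.12 × 10^6 ft³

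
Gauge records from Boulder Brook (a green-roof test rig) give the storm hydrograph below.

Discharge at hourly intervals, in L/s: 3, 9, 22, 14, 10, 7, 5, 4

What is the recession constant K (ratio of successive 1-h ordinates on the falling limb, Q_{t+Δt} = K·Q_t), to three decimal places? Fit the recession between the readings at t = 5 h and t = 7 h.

K ≈ 0.756

Using the recession-limb readings at t = 5 h and t = 7 h: Q falls from 7 to 4 L/s over 2 intervals.
K = (Q₂/Q₁)^(1/2) = (4/7)^(1/2) = 0.756.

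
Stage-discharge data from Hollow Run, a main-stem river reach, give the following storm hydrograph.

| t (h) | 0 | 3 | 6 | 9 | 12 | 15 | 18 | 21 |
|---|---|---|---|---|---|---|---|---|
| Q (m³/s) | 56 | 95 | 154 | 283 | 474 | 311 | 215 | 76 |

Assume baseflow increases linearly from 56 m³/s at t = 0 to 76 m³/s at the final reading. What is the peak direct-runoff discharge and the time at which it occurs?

Q_p = 406.57 m³/s at t = 12 h

Subtracting baseflow gives direct-runoff ordinates: 0.00, 36.14, 92.29, 218.43, 406.57, 240.71, 141.86, 0.00 m³/s.
The maximum is 406.57 m³/s, occurring at the reading for t = 12 h.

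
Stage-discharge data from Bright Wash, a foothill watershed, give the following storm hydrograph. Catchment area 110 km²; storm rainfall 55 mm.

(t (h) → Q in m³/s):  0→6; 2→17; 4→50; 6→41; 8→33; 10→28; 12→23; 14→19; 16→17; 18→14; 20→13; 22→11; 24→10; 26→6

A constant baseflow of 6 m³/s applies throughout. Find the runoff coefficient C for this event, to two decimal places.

C ≈ 0.24

ΣQ_DR = 204.0 m³/s; V = ΣQ_DR·Δt = 1.469 × 10^6 m³.
Runoff depth d = V / A = 13.35 mm.
C = d / P = 13.35 / 55 = 0.24.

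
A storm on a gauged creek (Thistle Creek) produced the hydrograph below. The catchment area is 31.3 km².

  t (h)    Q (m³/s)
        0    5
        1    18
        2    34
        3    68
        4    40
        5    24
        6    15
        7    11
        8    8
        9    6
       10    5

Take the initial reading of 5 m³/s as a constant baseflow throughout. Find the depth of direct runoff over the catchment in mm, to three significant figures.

Direct runoff: 0.0, 13.0, 29.0, 63.0, 35.0, 19.0, 10.0, 6.0, 3.0, 1.0, 0.0 m³/s; ΣQ_DR = 179.0 m³/s.
V = ΣQ_DR · Δt = 179.0 × 3600 s = 6.444 × 10^5 m³.
Over A = 31.3 km², depth = V / A = 20.6 mm.

d ≈ 20.6 mm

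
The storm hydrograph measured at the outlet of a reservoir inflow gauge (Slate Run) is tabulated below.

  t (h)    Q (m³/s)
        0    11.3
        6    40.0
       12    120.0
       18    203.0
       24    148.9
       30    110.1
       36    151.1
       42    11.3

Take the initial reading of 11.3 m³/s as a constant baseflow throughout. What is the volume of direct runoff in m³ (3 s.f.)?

V ≈ 1.52 × 10^7 m³

Direct-runoff ordinates (Q − Q_b): 0.0, 28.7, 108.7, 191.7, 137.6, 98.8, 139.8, 0.0 m³/s.
ΣQ_DR = 705.3 m³/s.
With Δt = 6 h = 21600 s, V = ΣQ_DR · Δt = 705.3 × 21600 = 1.52 × 10^7 m³.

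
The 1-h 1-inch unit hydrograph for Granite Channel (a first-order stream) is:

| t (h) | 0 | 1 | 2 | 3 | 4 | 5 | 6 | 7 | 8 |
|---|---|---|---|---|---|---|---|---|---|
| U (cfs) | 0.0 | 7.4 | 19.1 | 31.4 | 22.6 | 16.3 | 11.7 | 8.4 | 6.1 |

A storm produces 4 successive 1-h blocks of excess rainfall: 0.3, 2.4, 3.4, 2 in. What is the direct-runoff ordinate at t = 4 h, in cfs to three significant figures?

By discrete convolution, Q_j = Σ (P_i / 1 in) · U_{j−i}.
At t = 4 h (j=4): Q = (0.3/1)·22.6 + (2.4/1)·31.4 + (3.4/1)·19.1 + (2/1)·7.4 = 162 cfs.

Q ≈ 162 cfs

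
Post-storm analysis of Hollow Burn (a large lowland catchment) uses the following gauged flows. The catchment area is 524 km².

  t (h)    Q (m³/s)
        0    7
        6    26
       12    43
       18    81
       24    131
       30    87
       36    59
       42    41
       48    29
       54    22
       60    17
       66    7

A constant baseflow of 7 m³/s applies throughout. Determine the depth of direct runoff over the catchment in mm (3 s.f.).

Direct runoff: 0.0, 19.0, 36.0, 74.0, 124.0, 80.0, 52.0, 34.0, 22.0, 15.0, 10.0, 0.0 m³/s; ΣQ_DR = 466.0 m³/s.
V = ΣQ_DR · Δt = 466.0 × 21600 s = 1.007 × 10^7 m³.
Over A = 524 km², depth = V / A = 19.2 mm.

d ≈ 19.2 mm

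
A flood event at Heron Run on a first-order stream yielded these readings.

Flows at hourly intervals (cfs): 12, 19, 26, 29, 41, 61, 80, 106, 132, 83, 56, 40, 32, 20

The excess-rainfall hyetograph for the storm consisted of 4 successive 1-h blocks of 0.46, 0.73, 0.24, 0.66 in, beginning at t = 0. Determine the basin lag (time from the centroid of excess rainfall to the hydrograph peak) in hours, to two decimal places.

t_L ≈ 5.97 h

Centroid of excess rainfall: t_c = Σ P_i·t̄_i / ΣP_i = 2.0263 h (block centres at 0.5, 1.5, 2.5, 3.5 h).
Hydrograph peak occurs at t = 8 h, so basin lag t_L = 8 − 2.0263 = 5.97 h.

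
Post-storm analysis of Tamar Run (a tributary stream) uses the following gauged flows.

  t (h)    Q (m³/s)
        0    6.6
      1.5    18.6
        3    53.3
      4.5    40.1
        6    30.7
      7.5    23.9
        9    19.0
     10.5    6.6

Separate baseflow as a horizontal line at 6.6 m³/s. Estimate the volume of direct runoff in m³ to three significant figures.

V ≈ 7.88 × 10^5 m³

Direct-runoff ordinates (Q − Q_b): 0.0, 12.0, 46.7, 33.5, 24.1, 17.3, 12.4, 0.0 m³/s.
ΣQ_DR = 146.0 m³/s.
With Δt = 1.5 h = 5400 s, V = ΣQ_DR · Δt = 146.0 × 5400 = 7.88 × 10^5 m³.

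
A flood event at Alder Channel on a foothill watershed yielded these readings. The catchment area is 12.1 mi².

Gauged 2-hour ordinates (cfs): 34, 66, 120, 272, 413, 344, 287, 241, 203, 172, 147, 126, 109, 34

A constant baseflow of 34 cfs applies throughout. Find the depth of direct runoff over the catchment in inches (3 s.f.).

Direct runoff: 0.0, 32.0, 86.0, 238.0, 379.0, 310.0, 253.0, 207.0, 169.0, 138.0, 113.0, 92.0, 75.0, 0.0 cfs; ΣQ_DR = 2092 cfs.
V = ΣQ_DR · Δt = 2092 × 7200 s = 1.506 × 10^7 ft³.
Over A = 12.1 mi², depth = V / A = 0.536 in.

d ≈ 0.536 in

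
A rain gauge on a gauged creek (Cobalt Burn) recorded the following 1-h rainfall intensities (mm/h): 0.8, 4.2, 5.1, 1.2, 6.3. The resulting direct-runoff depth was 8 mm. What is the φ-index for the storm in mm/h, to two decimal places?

φ ≈ 2.53 mm/h

Only the 3 blocks with intensity above φ contribute runoff: 4.2, 5.1, 6.3 mm/h.
Σ(I−φ)·Δt = d  ⇒  (4.2+5.1+6.3 − 3φ)·1 = 8
φ = (15.60 − 8/1) / 3 = 2.53 mm/h.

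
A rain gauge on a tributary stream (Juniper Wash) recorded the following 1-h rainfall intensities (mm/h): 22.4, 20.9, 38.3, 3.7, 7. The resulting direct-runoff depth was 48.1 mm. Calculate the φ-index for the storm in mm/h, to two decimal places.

φ ≈ 11.17 mm/h

Only the 3 blocks with intensity above φ contribute runoff: 22.4, 20.9, 38.3 mm/h.
Σ(I−φ)·Δt = d  ⇒  (22.4+20.9+38.3 − 3φ)·1 = 48.1
φ = (81.60 − 48.1/1) / 3 = 11.17 mm/h.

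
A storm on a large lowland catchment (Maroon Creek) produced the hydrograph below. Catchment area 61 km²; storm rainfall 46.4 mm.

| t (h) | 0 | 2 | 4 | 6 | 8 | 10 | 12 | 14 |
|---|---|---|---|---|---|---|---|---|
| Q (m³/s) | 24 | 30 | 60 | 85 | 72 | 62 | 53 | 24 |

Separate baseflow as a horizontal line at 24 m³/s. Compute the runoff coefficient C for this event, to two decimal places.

ΣQ_DR = 218.0 m³/s; V = ΣQ_DR·Δt = 1.570 × 10^6 m³.
Runoff depth d = V / A = 25.73 mm.
C = d / P = 25.73 / 46.4 = 0.55.

C ≈ 0.55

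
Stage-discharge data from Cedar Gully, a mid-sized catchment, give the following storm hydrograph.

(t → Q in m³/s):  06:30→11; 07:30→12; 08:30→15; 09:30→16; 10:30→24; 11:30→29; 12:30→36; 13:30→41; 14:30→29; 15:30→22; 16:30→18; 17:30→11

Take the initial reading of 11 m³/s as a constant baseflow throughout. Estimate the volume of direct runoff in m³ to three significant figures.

V ≈ 4.75 × 10^5 m³

Direct-runoff ordinates (Q − Q_b): 0.0, 1.0, 4.0, 5.0, 13.0, 18.0, 25.0, 30.0, 18.0, 11.0, 7.0, 0.0 m³/s.
ΣQ_DR = 132.0 m³/s.
With Δt = 1 h = 3600 s, V = ΣQ_DR · Δt = 132.0 × 3600 = 4.75 × 10^5 m³.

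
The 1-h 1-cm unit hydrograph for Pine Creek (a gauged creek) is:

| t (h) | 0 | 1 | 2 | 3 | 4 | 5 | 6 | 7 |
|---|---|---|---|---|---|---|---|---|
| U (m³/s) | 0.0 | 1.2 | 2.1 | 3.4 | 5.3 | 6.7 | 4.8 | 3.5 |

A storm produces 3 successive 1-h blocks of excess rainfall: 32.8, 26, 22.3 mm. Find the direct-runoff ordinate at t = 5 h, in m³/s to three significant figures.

By discrete convolution, Q_j = Σ (P_i / 10 mm) · U_{j−i}.
At t = 5 h (j=5): Q = (32.8/10)·6.7 + (26/10)·5.3 + (22.3/10)·3.4 = 43.3 m³/s.

Q ≈ 43.3 m³/s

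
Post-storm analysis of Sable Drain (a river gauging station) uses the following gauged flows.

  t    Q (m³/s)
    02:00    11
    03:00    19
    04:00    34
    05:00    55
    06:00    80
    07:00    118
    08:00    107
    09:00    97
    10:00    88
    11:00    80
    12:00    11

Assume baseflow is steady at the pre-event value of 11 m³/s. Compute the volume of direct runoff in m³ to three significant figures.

Direct-runoff ordinates (Q − Q_b): 0.0, 8.0, 23.0, 44.0, 69.0, 107.0, 96.0, 86.0, 77.0, 69.0, 0.0 m³/s.
ΣQ_DR = 579.0 m³/s.
With Δt = 1 h = 3600 s, V = ΣQ_DR · Δt = 579.0 × 3600 = 2.08 × 10^6 m³.

V ≈ 2.08 × 10^6 m³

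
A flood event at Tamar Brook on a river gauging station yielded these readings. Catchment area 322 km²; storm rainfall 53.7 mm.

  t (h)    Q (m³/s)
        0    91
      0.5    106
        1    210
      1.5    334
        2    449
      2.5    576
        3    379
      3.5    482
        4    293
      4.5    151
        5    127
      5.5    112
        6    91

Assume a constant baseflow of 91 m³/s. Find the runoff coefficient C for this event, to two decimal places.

ΣQ_DR = 2218 m³/s; V = ΣQ_DR·Δt = 3.992 × 10^6 m³.
Runoff depth d = V / A = 12.40 mm.
C = d / P = 12.40 / 53.7 = 0.23.

C ≈ 0.23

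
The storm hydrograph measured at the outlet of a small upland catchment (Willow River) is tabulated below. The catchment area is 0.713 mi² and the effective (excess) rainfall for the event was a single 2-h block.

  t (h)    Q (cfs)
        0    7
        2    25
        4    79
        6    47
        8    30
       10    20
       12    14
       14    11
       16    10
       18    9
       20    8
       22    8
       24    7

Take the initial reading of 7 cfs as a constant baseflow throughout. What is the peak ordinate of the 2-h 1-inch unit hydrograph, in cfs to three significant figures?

U_p ≈ 90.0 cfs

Direct runoff: 0.0, 18.0, 72.0, 40.0, 23.0, 13.0, 7.0, 4.0, 3.0, 2.0, 1.0, 1.0, 0.0 cfs; ΣQ_DR = 184.0 cfs, peak = 72.0 cfs.
Runoff depth d = ΣQ_DR·Δt / A = 184.0 × 7200 / (0.713 mi²) = 0.7998 in.
The 1-inch UH is the DRH scaled by (1 in)/d, so U_p = 72.0 × 1/0.7998 = 90.0 cfs.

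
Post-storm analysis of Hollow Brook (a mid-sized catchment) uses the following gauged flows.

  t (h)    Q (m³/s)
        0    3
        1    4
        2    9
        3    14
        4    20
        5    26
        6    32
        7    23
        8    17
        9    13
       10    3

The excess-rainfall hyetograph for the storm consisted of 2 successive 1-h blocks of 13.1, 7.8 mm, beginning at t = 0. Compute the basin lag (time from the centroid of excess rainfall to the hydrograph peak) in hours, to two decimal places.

t_L ≈ 5.13 h

Centroid of excess rainfall: t_c = Σ P_i·t̄_i / ΣP_i = 0.8732 h (block centres at 0.5, 1.5 h).
Hydrograph peak occurs at t = 6 h, so basin lag t_L = 6 − 0.8732 = 5.13 h.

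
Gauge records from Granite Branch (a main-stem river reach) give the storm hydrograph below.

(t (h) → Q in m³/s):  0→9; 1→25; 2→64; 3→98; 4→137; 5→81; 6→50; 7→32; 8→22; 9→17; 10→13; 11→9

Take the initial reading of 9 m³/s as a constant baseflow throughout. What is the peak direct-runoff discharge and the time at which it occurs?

Subtracting baseflow gives direct-runoff ordinates: 0.0, 16.0, 55.0, 89.0, 128.0, 72.0, 41.0, 23.0, 13.0, 8.0, 4.0, 0.0 m³/s.
The maximum is 128.0 m³/s, occurring at the reading for t = 4 h.

Q_p = 128.0 m³/s at t = 4 h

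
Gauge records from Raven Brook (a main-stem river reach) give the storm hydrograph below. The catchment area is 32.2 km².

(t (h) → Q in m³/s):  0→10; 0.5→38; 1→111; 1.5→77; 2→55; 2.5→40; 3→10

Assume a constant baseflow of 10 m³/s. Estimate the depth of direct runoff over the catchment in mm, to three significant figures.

Direct runoff: 0.0, 28.0, 101.0, 67.0, 45.0, 30.0, 0.0 m³/s; ΣQ_DR = 271.0 m³/s.
V = ΣQ_DR · Δt = 271.0 × 1800 s = 4.878 × 10^5 m³.
Over A = 32.2 km², depth = V / A = 15.1 mm.

d ≈ 15.1 mm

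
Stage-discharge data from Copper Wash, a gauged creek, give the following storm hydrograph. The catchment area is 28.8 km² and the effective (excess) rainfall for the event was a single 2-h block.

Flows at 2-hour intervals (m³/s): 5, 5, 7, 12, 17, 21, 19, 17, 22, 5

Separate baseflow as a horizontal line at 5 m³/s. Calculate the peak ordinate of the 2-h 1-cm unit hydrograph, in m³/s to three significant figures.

U_p ≈ 8.50 m³/s

Direct runoff: 0.0, 0.0, 2.0, 7.0, 12.0, 16.0, 14.0, 12.0, 17.0, 0.0 m³/s; ΣQ_DR = 80.00 m³/s, peak = 17.0 m³/s.
Runoff depth d = ΣQ_DR·Δt / A = 80.00 × 7200 / (28.8 km²) = 20.00 mm.
The 1-cm UH is the DRH scaled by (10 mm)/d, so U_p = 17.0 × 10/20.00 = 8.50 m³/s.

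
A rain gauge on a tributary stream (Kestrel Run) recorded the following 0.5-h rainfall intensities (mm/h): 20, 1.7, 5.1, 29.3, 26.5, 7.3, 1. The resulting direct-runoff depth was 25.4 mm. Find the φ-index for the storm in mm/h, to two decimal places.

φ ≈ 8.33 mm/h

Only the 3 blocks with intensity above φ contribute runoff: 20, 29.3, 26.5 mm/h.
Σ(I−φ)·Δt = d  ⇒  (20+29.3+26.5 − 3φ)·0.5 = 25.4
φ = (75.80 − 25.4/0.5) / 3 = 8.33 mm/h.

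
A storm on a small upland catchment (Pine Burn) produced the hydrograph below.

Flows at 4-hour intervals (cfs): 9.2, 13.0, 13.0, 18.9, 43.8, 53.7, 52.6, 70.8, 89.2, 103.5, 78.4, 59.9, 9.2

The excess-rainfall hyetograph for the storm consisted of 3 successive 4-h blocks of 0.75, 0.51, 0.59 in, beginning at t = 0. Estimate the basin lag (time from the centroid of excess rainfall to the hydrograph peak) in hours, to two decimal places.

t_L ≈ 30.35 h

Centroid of excess rainfall: t_c = Σ P_i·t̄_i / ΣP_i = 5.6541 h (block centres at 2, 6, 10 h).
Hydrograph peak occurs at t = 36 h, so basin lag t_L = 36 − 5.6541 = 30.35 h.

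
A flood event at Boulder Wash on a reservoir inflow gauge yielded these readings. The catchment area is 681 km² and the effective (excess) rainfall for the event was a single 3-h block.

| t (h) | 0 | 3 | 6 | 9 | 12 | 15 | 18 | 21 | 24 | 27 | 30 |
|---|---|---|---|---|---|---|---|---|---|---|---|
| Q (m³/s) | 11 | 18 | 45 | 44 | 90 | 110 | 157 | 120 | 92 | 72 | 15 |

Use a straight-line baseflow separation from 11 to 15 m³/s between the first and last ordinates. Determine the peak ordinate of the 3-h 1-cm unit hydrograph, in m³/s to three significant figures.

Direct runoff: 0.00, 6.60, 33.20, 31.80, 77.40, 97.00, 143.60, 106.20, 77.80, 57.40, 0.00 m³/s; ΣQ_DR = 631.0 m³/s, peak = 143.60 m³/s.
Runoff depth d = ΣQ_DR·Δt / A = 631.0 × 10800 / (681 km²) = 10.01 mm.
The 1-cm UH is the DRH scaled by (10 mm)/d, so U_p = 143.60 × 10/10.01 = 143 m³/s.

U_p ≈ 143 m³/s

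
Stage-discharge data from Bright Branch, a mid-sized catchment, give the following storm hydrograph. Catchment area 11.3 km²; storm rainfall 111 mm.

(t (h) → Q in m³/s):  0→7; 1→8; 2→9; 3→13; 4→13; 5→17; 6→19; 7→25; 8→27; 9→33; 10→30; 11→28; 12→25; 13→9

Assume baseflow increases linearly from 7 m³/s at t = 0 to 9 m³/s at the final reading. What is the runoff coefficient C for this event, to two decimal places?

C ≈ 0.43

ΣQ_DR = 151.0 m³/s; V = ΣQ_DR·Δt = 5.436 × 10^5 m³.
Runoff depth d = V / A = 48.11 mm.
C = d / P = 48.11 / 111 = 0.43.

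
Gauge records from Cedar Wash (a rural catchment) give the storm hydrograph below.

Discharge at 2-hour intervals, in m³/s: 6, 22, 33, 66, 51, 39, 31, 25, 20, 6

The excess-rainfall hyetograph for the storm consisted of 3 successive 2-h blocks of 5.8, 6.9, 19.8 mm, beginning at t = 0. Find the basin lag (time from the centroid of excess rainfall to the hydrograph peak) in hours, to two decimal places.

t_L ≈ 2.14 h

Centroid of excess rainfall: t_c = Σ P_i·t̄_i / ΣP_i = 3.8615 h (block centres at 1, 3, 5 h).
Hydrograph peak occurs at t = 6 h, so basin lag t_L = 6 − 3.8615 = 2.14 h.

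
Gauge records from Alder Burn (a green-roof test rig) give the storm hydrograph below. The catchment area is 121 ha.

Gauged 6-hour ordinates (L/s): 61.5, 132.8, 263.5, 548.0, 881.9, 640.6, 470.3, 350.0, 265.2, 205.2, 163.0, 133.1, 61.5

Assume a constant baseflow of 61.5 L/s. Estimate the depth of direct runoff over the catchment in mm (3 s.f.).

Direct runoff: 0.0, 71.3, 202.0, 486.5, 820.4, 579.1, 408.8, 288.5, 203.7, 143.7, 101.5, 71.6, 0.0 L/s; ΣQ_DR = 3377 L/s.
V = ΣQ_DR · Δt = 3377 × 21600 s = 7.295 × 10^7 L.
Over A = 121 ha, depth = V / A = 60.3 mm.

d ≈ 60.3 mm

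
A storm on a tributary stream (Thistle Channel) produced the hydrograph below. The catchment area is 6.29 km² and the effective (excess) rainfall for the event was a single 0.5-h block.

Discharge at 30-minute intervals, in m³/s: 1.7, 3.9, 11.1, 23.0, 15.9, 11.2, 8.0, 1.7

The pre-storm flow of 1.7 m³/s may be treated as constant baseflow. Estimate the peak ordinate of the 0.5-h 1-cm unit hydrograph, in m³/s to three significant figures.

U_p ≈ 11.8 m³/s

Direct runoff: 0.0, 2.2, 9.4, 21.3, 14.2, 9.5, 6.3, 0.0 m³/s; ΣQ_DR = 62.90 m³/s, peak = 21.3 m³/s.
Runoff depth d = ΣQ_DR·Δt / A = 62.90 × 1800 / (6.29 km²) = 18.00 mm.
The 1-cm UH is the DRH scaled by (10 mm)/d, so U_p = 21.3 × 10/18.00 = 11.8 m³/s.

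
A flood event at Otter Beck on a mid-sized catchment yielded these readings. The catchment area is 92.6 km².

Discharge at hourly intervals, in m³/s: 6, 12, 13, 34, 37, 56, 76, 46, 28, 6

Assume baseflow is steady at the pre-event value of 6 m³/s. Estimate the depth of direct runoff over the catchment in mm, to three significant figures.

Direct runoff: 0.0, 6.0, 7.0, 28.0, 31.0, 50.0, 70.0, 40.0, 22.0, 0.0 m³/s; ΣQ_DR = 254.0 m³/s.
V = ΣQ_DR · Δt = 254.0 × 3600 s = 9.144 × 10^5 m³.
Over A = 92.6 km², depth = V / A = 9.87 mm.

d ≈ 9.87 mm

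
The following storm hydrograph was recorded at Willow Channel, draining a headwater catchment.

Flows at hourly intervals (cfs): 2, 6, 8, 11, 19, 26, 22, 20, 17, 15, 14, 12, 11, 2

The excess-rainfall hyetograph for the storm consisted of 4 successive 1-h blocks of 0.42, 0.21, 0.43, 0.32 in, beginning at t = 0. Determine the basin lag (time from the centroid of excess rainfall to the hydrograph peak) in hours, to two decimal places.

Centroid of excess rainfall: t_c = Σ P_i·t̄_i / ΣP_i = 1.9710 h (block centres at 0.5, 1.5, 2.5, 3.5 h).
Hydrograph peak occurs at t = 5 h, so basin lag t_L = 5 − 1.9710 = 3.03 h.

t_L ≈ 3.03 h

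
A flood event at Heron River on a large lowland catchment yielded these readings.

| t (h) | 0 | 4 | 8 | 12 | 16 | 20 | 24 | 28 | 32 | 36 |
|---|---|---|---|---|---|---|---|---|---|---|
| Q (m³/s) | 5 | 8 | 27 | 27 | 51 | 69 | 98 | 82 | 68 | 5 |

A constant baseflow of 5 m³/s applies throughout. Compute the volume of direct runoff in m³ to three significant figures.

V ≈ 5.62 × 10^6 m³

Direct-runoff ordinates (Q − Q_b): 0.0, 3.0, 22.0, 22.0, 46.0, 64.0, 93.0, 77.0, 63.0, 0.0 m³/s.
ΣQ_DR = 390.0 m³/s.
With Δt = 4 h = 14400 s, V = ΣQ_DR · Δt = 390.0 × 14400 = 5.62 × 10^6 m³.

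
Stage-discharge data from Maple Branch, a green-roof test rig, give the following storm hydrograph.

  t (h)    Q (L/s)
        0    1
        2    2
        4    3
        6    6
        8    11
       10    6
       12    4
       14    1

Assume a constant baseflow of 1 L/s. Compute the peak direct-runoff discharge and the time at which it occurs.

Subtracting baseflow gives direct-runoff ordinates: 0.0, 1.0, 2.0, 5.0, 10.0, 5.0, 3.0, 0.0 L/s.
The maximum is 10.0 L/s, occurring at the reading for t = 8 h.

Q_p = 10.0 L/s at t = 8 h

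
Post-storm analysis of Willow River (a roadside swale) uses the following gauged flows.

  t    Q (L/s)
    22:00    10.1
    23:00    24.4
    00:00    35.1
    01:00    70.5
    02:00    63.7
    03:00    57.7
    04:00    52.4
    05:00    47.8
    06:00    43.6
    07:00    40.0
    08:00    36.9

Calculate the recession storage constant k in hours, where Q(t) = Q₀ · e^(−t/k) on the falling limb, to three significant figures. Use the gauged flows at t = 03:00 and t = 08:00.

On the falling limb, Q drops from 57.7 to 36.9 L/s between t = 03:00 and t = 08:00 (Δt = 5 h).
k = −Δt / ln(Q₂/Q₁) = −5 / ln(36.9/57.7) = 11.2 h.

k ≈ 11.2 h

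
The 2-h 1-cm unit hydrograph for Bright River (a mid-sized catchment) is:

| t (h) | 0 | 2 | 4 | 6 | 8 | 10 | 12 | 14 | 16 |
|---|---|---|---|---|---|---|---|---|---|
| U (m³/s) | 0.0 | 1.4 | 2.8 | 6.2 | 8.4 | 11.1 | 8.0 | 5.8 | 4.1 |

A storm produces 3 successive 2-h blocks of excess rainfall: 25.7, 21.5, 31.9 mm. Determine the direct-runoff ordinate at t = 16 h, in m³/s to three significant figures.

Q ≈ 48.5 m³/s

By discrete convolution, Q_j = Σ (P_i / 10 mm) · U_{j−i}.
At t = 16 h (j=8): Q = (25.7/10)·4.1 + (21.5/10)·5.8 + (31.9/10)·8.0 = 48.5 m³/s.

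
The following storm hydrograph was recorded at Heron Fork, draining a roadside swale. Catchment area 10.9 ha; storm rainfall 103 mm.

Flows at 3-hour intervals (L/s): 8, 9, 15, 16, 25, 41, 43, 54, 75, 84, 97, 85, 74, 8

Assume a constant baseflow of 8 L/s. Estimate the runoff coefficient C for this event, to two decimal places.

C ≈ 0.50

ΣQ_DR = 522.0 L/s; V = ΣQ_DR·Δt = 5.638 × 10^6 L.
Runoff depth d = V / A = 51.72 mm.
C = d / P = 51.72 / 103 = 0.50.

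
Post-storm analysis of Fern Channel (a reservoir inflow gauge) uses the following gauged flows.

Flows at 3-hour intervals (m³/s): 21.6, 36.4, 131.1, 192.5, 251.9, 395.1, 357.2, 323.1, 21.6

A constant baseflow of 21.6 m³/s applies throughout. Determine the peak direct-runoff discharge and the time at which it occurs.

Subtracting baseflow gives direct-runoff ordinates: 0.0, 14.8, 109.5, 170.9, 230.3, 373.5, 335.6, 301.5, 0.0 m³/s.
The maximum is 373.5 m³/s, occurring at the reading for t = 15 h.

Q_p = 373.5 m³/s at t = 15 h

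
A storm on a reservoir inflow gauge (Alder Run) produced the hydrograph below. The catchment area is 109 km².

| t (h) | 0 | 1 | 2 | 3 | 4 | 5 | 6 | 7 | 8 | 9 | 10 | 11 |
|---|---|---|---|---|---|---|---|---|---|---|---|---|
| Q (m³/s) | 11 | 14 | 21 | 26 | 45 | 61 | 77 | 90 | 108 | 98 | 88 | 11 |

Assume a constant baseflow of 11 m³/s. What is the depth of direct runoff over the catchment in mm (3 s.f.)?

d ≈ 17.1 mm

Direct runoff: 0.0, 3.0, 10.0, 15.0, 34.0, 50.0, 66.0, 79.0, 97.0, 87.0, 77.0, 0.0 m³/s; ΣQ_DR = 518.0 m³/s.
V = ΣQ_DR · Δt = 518.0 × 3600 s = 1.865 × 10^6 m³.
Over A = 109 km², depth = V / A = 17.1 mm.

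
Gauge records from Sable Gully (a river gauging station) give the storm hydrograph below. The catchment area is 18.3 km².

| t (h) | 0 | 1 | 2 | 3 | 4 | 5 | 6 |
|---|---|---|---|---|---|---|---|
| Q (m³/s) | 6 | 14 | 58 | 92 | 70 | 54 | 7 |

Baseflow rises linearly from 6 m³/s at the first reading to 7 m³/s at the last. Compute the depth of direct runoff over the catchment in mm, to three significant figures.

Direct runoff: 0.00, 7.83, 51.67, 85.50, 63.33, 47.17, 0.00 m³/s; ΣQ_DR = 255.5 m³/s.
V = ΣQ_DR · Δt = 255.5 × 3600 s = 9.198 × 10^5 m³.
Over A = 18.3 km², depth = V / A = 50.3 mm.

d ≈ 50.3 mm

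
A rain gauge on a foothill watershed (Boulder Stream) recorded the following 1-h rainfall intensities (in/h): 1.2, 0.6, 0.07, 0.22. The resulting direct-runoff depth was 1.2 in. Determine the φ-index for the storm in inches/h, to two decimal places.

Only the 2 blocks with intensity above φ contribute runoff: 1.2, 0.6 in/h.
Σ(I−φ)·Δt = d  ⇒  (1.2+0.6 − 2φ)·1 = 1.2
φ = (1.800 − 1.2/1) / 2 = 0.30 in/h.

φ ≈ 0.30 in/h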